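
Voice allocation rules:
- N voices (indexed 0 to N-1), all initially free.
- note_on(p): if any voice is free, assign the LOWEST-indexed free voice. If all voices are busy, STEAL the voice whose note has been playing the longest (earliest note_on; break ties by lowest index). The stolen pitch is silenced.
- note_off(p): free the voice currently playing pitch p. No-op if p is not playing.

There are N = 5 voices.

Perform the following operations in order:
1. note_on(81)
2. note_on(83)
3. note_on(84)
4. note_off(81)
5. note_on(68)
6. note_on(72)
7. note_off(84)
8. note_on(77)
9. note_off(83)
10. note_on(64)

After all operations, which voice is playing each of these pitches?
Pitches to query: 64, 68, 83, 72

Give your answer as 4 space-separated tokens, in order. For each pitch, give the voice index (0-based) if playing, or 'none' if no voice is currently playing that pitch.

Op 1: note_on(81): voice 0 is free -> assigned | voices=[81 - - - -]
Op 2: note_on(83): voice 1 is free -> assigned | voices=[81 83 - - -]
Op 3: note_on(84): voice 2 is free -> assigned | voices=[81 83 84 - -]
Op 4: note_off(81): free voice 0 | voices=[- 83 84 - -]
Op 5: note_on(68): voice 0 is free -> assigned | voices=[68 83 84 - -]
Op 6: note_on(72): voice 3 is free -> assigned | voices=[68 83 84 72 -]
Op 7: note_off(84): free voice 2 | voices=[68 83 - 72 -]
Op 8: note_on(77): voice 2 is free -> assigned | voices=[68 83 77 72 -]
Op 9: note_off(83): free voice 1 | voices=[68 - 77 72 -]
Op 10: note_on(64): voice 1 is free -> assigned | voices=[68 64 77 72 -]

Answer: 1 0 none 3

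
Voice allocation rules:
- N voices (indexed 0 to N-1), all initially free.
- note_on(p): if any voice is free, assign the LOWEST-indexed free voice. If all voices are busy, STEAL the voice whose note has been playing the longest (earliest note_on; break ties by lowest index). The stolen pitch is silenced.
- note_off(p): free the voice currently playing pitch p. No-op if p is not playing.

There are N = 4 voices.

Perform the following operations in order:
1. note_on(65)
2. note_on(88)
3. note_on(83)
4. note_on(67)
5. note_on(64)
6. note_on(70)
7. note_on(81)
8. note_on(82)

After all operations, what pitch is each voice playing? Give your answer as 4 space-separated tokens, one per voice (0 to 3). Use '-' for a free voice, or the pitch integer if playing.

Answer: 64 70 81 82

Derivation:
Op 1: note_on(65): voice 0 is free -> assigned | voices=[65 - - -]
Op 2: note_on(88): voice 1 is free -> assigned | voices=[65 88 - -]
Op 3: note_on(83): voice 2 is free -> assigned | voices=[65 88 83 -]
Op 4: note_on(67): voice 3 is free -> assigned | voices=[65 88 83 67]
Op 5: note_on(64): all voices busy, STEAL voice 0 (pitch 65, oldest) -> assign | voices=[64 88 83 67]
Op 6: note_on(70): all voices busy, STEAL voice 1 (pitch 88, oldest) -> assign | voices=[64 70 83 67]
Op 7: note_on(81): all voices busy, STEAL voice 2 (pitch 83, oldest) -> assign | voices=[64 70 81 67]
Op 8: note_on(82): all voices busy, STEAL voice 3 (pitch 67, oldest) -> assign | voices=[64 70 81 82]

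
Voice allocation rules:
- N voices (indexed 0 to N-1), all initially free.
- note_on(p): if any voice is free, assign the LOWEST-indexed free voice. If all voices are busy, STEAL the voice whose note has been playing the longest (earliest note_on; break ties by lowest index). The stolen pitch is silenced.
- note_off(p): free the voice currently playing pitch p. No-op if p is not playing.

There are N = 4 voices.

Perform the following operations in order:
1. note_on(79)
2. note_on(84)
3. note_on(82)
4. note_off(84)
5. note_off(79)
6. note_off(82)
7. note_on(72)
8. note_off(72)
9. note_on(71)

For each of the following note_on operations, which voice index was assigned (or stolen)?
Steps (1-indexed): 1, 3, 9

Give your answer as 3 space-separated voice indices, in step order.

Op 1: note_on(79): voice 0 is free -> assigned | voices=[79 - - -]
Op 2: note_on(84): voice 1 is free -> assigned | voices=[79 84 - -]
Op 3: note_on(82): voice 2 is free -> assigned | voices=[79 84 82 -]
Op 4: note_off(84): free voice 1 | voices=[79 - 82 -]
Op 5: note_off(79): free voice 0 | voices=[- - 82 -]
Op 6: note_off(82): free voice 2 | voices=[- - - -]
Op 7: note_on(72): voice 0 is free -> assigned | voices=[72 - - -]
Op 8: note_off(72): free voice 0 | voices=[- - - -]
Op 9: note_on(71): voice 0 is free -> assigned | voices=[71 - - -]

Answer: 0 2 0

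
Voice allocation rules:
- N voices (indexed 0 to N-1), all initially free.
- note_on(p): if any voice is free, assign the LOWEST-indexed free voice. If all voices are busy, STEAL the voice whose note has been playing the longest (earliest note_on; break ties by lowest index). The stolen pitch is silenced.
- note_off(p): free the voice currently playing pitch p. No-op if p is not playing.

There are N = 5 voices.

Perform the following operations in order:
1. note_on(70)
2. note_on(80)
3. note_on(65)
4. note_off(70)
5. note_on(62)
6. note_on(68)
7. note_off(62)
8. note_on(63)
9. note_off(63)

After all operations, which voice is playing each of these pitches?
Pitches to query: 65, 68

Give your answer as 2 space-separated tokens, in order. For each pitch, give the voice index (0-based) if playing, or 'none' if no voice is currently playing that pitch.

Op 1: note_on(70): voice 0 is free -> assigned | voices=[70 - - - -]
Op 2: note_on(80): voice 1 is free -> assigned | voices=[70 80 - - -]
Op 3: note_on(65): voice 2 is free -> assigned | voices=[70 80 65 - -]
Op 4: note_off(70): free voice 0 | voices=[- 80 65 - -]
Op 5: note_on(62): voice 0 is free -> assigned | voices=[62 80 65 - -]
Op 6: note_on(68): voice 3 is free -> assigned | voices=[62 80 65 68 -]
Op 7: note_off(62): free voice 0 | voices=[- 80 65 68 -]
Op 8: note_on(63): voice 0 is free -> assigned | voices=[63 80 65 68 -]
Op 9: note_off(63): free voice 0 | voices=[- 80 65 68 -]

Answer: 2 3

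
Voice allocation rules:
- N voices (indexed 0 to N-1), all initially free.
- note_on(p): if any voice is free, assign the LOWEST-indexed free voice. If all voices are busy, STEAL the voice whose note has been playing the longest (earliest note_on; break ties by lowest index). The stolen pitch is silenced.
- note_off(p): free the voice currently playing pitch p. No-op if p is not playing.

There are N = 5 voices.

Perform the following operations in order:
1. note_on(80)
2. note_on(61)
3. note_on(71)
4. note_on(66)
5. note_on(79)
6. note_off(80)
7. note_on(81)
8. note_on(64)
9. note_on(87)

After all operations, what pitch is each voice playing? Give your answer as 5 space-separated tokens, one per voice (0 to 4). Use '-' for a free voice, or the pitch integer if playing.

Op 1: note_on(80): voice 0 is free -> assigned | voices=[80 - - - -]
Op 2: note_on(61): voice 1 is free -> assigned | voices=[80 61 - - -]
Op 3: note_on(71): voice 2 is free -> assigned | voices=[80 61 71 - -]
Op 4: note_on(66): voice 3 is free -> assigned | voices=[80 61 71 66 -]
Op 5: note_on(79): voice 4 is free -> assigned | voices=[80 61 71 66 79]
Op 6: note_off(80): free voice 0 | voices=[- 61 71 66 79]
Op 7: note_on(81): voice 0 is free -> assigned | voices=[81 61 71 66 79]
Op 8: note_on(64): all voices busy, STEAL voice 1 (pitch 61, oldest) -> assign | voices=[81 64 71 66 79]
Op 9: note_on(87): all voices busy, STEAL voice 2 (pitch 71, oldest) -> assign | voices=[81 64 87 66 79]

Answer: 81 64 87 66 79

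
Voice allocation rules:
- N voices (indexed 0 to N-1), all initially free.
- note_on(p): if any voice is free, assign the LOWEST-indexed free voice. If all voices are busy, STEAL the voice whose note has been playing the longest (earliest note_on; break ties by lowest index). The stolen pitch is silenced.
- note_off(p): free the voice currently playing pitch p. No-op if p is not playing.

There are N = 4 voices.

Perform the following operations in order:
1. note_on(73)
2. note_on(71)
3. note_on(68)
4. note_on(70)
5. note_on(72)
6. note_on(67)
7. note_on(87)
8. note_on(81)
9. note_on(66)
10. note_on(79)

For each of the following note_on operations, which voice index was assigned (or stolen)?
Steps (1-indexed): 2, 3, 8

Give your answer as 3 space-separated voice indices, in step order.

Answer: 1 2 3

Derivation:
Op 1: note_on(73): voice 0 is free -> assigned | voices=[73 - - -]
Op 2: note_on(71): voice 1 is free -> assigned | voices=[73 71 - -]
Op 3: note_on(68): voice 2 is free -> assigned | voices=[73 71 68 -]
Op 4: note_on(70): voice 3 is free -> assigned | voices=[73 71 68 70]
Op 5: note_on(72): all voices busy, STEAL voice 0 (pitch 73, oldest) -> assign | voices=[72 71 68 70]
Op 6: note_on(67): all voices busy, STEAL voice 1 (pitch 71, oldest) -> assign | voices=[72 67 68 70]
Op 7: note_on(87): all voices busy, STEAL voice 2 (pitch 68, oldest) -> assign | voices=[72 67 87 70]
Op 8: note_on(81): all voices busy, STEAL voice 3 (pitch 70, oldest) -> assign | voices=[72 67 87 81]
Op 9: note_on(66): all voices busy, STEAL voice 0 (pitch 72, oldest) -> assign | voices=[66 67 87 81]
Op 10: note_on(79): all voices busy, STEAL voice 1 (pitch 67, oldest) -> assign | voices=[66 79 87 81]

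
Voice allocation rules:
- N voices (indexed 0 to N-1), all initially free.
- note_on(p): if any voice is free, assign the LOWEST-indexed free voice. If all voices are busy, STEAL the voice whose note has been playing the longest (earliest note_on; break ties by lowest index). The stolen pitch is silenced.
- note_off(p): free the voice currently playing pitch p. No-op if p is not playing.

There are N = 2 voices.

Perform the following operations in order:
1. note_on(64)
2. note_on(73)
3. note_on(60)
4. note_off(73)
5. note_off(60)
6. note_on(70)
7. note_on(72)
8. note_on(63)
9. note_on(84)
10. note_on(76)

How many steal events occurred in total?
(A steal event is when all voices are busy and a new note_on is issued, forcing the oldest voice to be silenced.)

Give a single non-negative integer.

Answer: 4

Derivation:
Op 1: note_on(64): voice 0 is free -> assigned | voices=[64 -]
Op 2: note_on(73): voice 1 is free -> assigned | voices=[64 73]
Op 3: note_on(60): all voices busy, STEAL voice 0 (pitch 64, oldest) -> assign | voices=[60 73]
Op 4: note_off(73): free voice 1 | voices=[60 -]
Op 5: note_off(60): free voice 0 | voices=[- -]
Op 6: note_on(70): voice 0 is free -> assigned | voices=[70 -]
Op 7: note_on(72): voice 1 is free -> assigned | voices=[70 72]
Op 8: note_on(63): all voices busy, STEAL voice 0 (pitch 70, oldest) -> assign | voices=[63 72]
Op 9: note_on(84): all voices busy, STEAL voice 1 (pitch 72, oldest) -> assign | voices=[63 84]
Op 10: note_on(76): all voices busy, STEAL voice 0 (pitch 63, oldest) -> assign | voices=[76 84]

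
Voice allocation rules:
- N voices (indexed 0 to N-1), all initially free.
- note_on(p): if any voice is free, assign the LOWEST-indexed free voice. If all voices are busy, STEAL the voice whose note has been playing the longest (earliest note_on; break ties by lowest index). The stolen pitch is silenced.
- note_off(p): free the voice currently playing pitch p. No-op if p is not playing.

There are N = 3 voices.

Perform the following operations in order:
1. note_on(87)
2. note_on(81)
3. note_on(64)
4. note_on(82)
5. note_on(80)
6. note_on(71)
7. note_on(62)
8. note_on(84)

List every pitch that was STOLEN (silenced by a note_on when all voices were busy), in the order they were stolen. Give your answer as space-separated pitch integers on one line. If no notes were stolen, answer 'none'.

Op 1: note_on(87): voice 0 is free -> assigned | voices=[87 - -]
Op 2: note_on(81): voice 1 is free -> assigned | voices=[87 81 -]
Op 3: note_on(64): voice 2 is free -> assigned | voices=[87 81 64]
Op 4: note_on(82): all voices busy, STEAL voice 0 (pitch 87, oldest) -> assign | voices=[82 81 64]
Op 5: note_on(80): all voices busy, STEAL voice 1 (pitch 81, oldest) -> assign | voices=[82 80 64]
Op 6: note_on(71): all voices busy, STEAL voice 2 (pitch 64, oldest) -> assign | voices=[82 80 71]
Op 7: note_on(62): all voices busy, STEAL voice 0 (pitch 82, oldest) -> assign | voices=[62 80 71]
Op 8: note_on(84): all voices busy, STEAL voice 1 (pitch 80, oldest) -> assign | voices=[62 84 71]

Answer: 87 81 64 82 80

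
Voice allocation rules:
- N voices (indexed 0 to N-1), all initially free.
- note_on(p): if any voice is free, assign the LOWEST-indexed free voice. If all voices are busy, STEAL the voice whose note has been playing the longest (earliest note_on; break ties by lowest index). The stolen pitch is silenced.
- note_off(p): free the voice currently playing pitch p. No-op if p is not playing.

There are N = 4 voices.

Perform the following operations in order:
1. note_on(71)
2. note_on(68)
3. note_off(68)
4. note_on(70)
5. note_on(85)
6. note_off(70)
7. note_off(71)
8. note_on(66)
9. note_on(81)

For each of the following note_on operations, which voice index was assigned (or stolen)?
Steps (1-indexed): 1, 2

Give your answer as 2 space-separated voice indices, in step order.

Op 1: note_on(71): voice 0 is free -> assigned | voices=[71 - - -]
Op 2: note_on(68): voice 1 is free -> assigned | voices=[71 68 - -]
Op 3: note_off(68): free voice 1 | voices=[71 - - -]
Op 4: note_on(70): voice 1 is free -> assigned | voices=[71 70 - -]
Op 5: note_on(85): voice 2 is free -> assigned | voices=[71 70 85 -]
Op 6: note_off(70): free voice 1 | voices=[71 - 85 -]
Op 7: note_off(71): free voice 0 | voices=[- - 85 -]
Op 8: note_on(66): voice 0 is free -> assigned | voices=[66 - 85 -]
Op 9: note_on(81): voice 1 is free -> assigned | voices=[66 81 85 -]

Answer: 0 1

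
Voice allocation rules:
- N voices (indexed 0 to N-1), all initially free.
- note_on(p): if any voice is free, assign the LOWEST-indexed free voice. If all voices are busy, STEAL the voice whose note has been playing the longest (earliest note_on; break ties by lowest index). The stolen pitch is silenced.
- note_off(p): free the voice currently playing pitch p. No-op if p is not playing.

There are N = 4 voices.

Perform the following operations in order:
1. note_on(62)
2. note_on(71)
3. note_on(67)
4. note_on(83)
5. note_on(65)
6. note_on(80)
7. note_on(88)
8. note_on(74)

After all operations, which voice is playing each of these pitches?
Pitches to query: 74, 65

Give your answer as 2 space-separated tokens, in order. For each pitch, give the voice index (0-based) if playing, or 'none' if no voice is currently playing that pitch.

Answer: 3 0

Derivation:
Op 1: note_on(62): voice 0 is free -> assigned | voices=[62 - - -]
Op 2: note_on(71): voice 1 is free -> assigned | voices=[62 71 - -]
Op 3: note_on(67): voice 2 is free -> assigned | voices=[62 71 67 -]
Op 4: note_on(83): voice 3 is free -> assigned | voices=[62 71 67 83]
Op 5: note_on(65): all voices busy, STEAL voice 0 (pitch 62, oldest) -> assign | voices=[65 71 67 83]
Op 6: note_on(80): all voices busy, STEAL voice 1 (pitch 71, oldest) -> assign | voices=[65 80 67 83]
Op 7: note_on(88): all voices busy, STEAL voice 2 (pitch 67, oldest) -> assign | voices=[65 80 88 83]
Op 8: note_on(74): all voices busy, STEAL voice 3 (pitch 83, oldest) -> assign | voices=[65 80 88 74]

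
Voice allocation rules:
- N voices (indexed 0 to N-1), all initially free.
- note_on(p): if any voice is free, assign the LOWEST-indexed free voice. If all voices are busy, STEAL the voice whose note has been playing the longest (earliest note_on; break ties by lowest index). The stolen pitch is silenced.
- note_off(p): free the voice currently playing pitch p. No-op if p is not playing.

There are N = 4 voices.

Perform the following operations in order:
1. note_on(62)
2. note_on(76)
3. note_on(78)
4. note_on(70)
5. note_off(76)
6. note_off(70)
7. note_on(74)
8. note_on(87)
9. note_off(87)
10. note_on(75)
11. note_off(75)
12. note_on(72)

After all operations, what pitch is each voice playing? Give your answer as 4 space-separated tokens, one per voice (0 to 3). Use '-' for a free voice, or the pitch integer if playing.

Answer: 62 74 78 72

Derivation:
Op 1: note_on(62): voice 0 is free -> assigned | voices=[62 - - -]
Op 2: note_on(76): voice 1 is free -> assigned | voices=[62 76 - -]
Op 3: note_on(78): voice 2 is free -> assigned | voices=[62 76 78 -]
Op 4: note_on(70): voice 3 is free -> assigned | voices=[62 76 78 70]
Op 5: note_off(76): free voice 1 | voices=[62 - 78 70]
Op 6: note_off(70): free voice 3 | voices=[62 - 78 -]
Op 7: note_on(74): voice 1 is free -> assigned | voices=[62 74 78 -]
Op 8: note_on(87): voice 3 is free -> assigned | voices=[62 74 78 87]
Op 9: note_off(87): free voice 3 | voices=[62 74 78 -]
Op 10: note_on(75): voice 3 is free -> assigned | voices=[62 74 78 75]
Op 11: note_off(75): free voice 3 | voices=[62 74 78 -]
Op 12: note_on(72): voice 3 is free -> assigned | voices=[62 74 78 72]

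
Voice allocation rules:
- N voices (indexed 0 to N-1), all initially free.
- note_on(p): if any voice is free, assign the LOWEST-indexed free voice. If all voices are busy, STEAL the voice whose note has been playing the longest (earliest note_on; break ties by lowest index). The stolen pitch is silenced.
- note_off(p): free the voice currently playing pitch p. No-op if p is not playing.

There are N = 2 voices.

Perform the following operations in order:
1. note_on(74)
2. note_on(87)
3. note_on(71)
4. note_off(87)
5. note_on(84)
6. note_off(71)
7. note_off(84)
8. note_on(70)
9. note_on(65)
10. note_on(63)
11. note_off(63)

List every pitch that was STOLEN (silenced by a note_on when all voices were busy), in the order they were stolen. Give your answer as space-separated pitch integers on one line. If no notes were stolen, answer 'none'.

Answer: 74 70

Derivation:
Op 1: note_on(74): voice 0 is free -> assigned | voices=[74 -]
Op 2: note_on(87): voice 1 is free -> assigned | voices=[74 87]
Op 3: note_on(71): all voices busy, STEAL voice 0 (pitch 74, oldest) -> assign | voices=[71 87]
Op 4: note_off(87): free voice 1 | voices=[71 -]
Op 5: note_on(84): voice 1 is free -> assigned | voices=[71 84]
Op 6: note_off(71): free voice 0 | voices=[- 84]
Op 7: note_off(84): free voice 1 | voices=[- -]
Op 8: note_on(70): voice 0 is free -> assigned | voices=[70 -]
Op 9: note_on(65): voice 1 is free -> assigned | voices=[70 65]
Op 10: note_on(63): all voices busy, STEAL voice 0 (pitch 70, oldest) -> assign | voices=[63 65]
Op 11: note_off(63): free voice 0 | voices=[- 65]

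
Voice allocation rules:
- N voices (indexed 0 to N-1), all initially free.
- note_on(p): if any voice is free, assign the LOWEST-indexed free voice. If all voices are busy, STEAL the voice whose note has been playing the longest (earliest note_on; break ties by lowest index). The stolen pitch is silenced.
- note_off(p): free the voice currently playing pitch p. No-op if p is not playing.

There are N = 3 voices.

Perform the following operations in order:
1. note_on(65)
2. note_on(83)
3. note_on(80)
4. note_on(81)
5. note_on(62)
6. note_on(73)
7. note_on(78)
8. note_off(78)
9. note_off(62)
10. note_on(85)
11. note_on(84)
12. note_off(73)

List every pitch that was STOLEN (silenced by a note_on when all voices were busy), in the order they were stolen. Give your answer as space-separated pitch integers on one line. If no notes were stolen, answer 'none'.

Answer: 65 83 80 81

Derivation:
Op 1: note_on(65): voice 0 is free -> assigned | voices=[65 - -]
Op 2: note_on(83): voice 1 is free -> assigned | voices=[65 83 -]
Op 3: note_on(80): voice 2 is free -> assigned | voices=[65 83 80]
Op 4: note_on(81): all voices busy, STEAL voice 0 (pitch 65, oldest) -> assign | voices=[81 83 80]
Op 5: note_on(62): all voices busy, STEAL voice 1 (pitch 83, oldest) -> assign | voices=[81 62 80]
Op 6: note_on(73): all voices busy, STEAL voice 2 (pitch 80, oldest) -> assign | voices=[81 62 73]
Op 7: note_on(78): all voices busy, STEAL voice 0 (pitch 81, oldest) -> assign | voices=[78 62 73]
Op 8: note_off(78): free voice 0 | voices=[- 62 73]
Op 9: note_off(62): free voice 1 | voices=[- - 73]
Op 10: note_on(85): voice 0 is free -> assigned | voices=[85 - 73]
Op 11: note_on(84): voice 1 is free -> assigned | voices=[85 84 73]
Op 12: note_off(73): free voice 2 | voices=[85 84 -]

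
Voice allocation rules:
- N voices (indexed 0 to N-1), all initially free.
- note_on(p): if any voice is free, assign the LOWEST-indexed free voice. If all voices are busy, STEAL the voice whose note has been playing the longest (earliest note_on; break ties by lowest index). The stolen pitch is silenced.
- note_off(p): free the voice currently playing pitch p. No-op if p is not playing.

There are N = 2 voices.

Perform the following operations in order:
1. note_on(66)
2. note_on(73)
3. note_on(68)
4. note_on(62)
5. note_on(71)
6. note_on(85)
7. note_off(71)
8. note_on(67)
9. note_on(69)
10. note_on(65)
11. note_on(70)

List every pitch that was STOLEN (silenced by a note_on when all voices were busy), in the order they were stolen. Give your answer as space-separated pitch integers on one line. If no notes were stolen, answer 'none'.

Answer: 66 73 68 62 85 67 69

Derivation:
Op 1: note_on(66): voice 0 is free -> assigned | voices=[66 -]
Op 2: note_on(73): voice 1 is free -> assigned | voices=[66 73]
Op 3: note_on(68): all voices busy, STEAL voice 0 (pitch 66, oldest) -> assign | voices=[68 73]
Op 4: note_on(62): all voices busy, STEAL voice 1 (pitch 73, oldest) -> assign | voices=[68 62]
Op 5: note_on(71): all voices busy, STEAL voice 0 (pitch 68, oldest) -> assign | voices=[71 62]
Op 6: note_on(85): all voices busy, STEAL voice 1 (pitch 62, oldest) -> assign | voices=[71 85]
Op 7: note_off(71): free voice 0 | voices=[- 85]
Op 8: note_on(67): voice 0 is free -> assigned | voices=[67 85]
Op 9: note_on(69): all voices busy, STEAL voice 1 (pitch 85, oldest) -> assign | voices=[67 69]
Op 10: note_on(65): all voices busy, STEAL voice 0 (pitch 67, oldest) -> assign | voices=[65 69]
Op 11: note_on(70): all voices busy, STEAL voice 1 (pitch 69, oldest) -> assign | voices=[65 70]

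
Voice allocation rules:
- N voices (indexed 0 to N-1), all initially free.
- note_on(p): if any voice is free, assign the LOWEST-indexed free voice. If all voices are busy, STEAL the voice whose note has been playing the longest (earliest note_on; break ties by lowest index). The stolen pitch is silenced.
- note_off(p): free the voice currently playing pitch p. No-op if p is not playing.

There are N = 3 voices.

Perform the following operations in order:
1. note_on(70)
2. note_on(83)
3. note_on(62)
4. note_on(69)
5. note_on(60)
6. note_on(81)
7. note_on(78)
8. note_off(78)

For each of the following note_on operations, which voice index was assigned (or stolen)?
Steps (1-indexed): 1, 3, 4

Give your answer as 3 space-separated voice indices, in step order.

Op 1: note_on(70): voice 0 is free -> assigned | voices=[70 - -]
Op 2: note_on(83): voice 1 is free -> assigned | voices=[70 83 -]
Op 3: note_on(62): voice 2 is free -> assigned | voices=[70 83 62]
Op 4: note_on(69): all voices busy, STEAL voice 0 (pitch 70, oldest) -> assign | voices=[69 83 62]
Op 5: note_on(60): all voices busy, STEAL voice 1 (pitch 83, oldest) -> assign | voices=[69 60 62]
Op 6: note_on(81): all voices busy, STEAL voice 2 (pitch 62, oldest) -> assign | voices=[69 60 81]
Op 7: note_on(78): all voices busy, STEAL voice 0 (pitch 69, oldest) -> assign | voices=[78 60 81]
Op 8: note_off(78): free voice 0 | voices=[- 60 81]

Answer: 0 2 0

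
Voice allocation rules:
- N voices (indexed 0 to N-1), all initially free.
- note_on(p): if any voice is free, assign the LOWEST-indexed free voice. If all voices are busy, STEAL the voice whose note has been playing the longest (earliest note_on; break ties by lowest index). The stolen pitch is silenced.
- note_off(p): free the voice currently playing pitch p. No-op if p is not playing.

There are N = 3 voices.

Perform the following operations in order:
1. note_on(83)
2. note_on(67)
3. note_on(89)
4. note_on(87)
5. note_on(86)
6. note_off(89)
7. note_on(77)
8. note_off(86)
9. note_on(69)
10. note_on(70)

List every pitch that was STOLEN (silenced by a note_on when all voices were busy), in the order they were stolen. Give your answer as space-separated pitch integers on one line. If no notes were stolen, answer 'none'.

Answer: 83 67 87

Derivation:
Op 1: note_on(83): voice 0 is free -> assigned | voices=[83 - -]
Op 2: note_on(67): voice 1 is free -> assigned | voices=[83 67 -]
Op 3: note_on(89): voice 2 is free -> assigned | voices=[83 67 89]
Op 4: note_on(87): all voices busy, STEAL voice 0 (pitch 83, oldest) -> assign | voices=[87 67 89]
Op 5: note_on(86): all voices busy, STEAL voice 1 (pitch 67, oldest) -> assign | voices=[87 86 89]
Op 6: note_off(89): free voice 2 | voices=[87 86 -]
Op 7: note_on(77): voice 2 is free -> assigned | voices=[87 86 77]
Op 8: note_off(86): free voice 1 | voices=[87 - 77]
Op 9: note_on(69): voice 1 is free -> assigned | voices=[87 69 77]
Op 10: note_on(70): all voices busy, STEAL voice 0 (pitch 87, oldest) -> assign | voices=[70 69 77]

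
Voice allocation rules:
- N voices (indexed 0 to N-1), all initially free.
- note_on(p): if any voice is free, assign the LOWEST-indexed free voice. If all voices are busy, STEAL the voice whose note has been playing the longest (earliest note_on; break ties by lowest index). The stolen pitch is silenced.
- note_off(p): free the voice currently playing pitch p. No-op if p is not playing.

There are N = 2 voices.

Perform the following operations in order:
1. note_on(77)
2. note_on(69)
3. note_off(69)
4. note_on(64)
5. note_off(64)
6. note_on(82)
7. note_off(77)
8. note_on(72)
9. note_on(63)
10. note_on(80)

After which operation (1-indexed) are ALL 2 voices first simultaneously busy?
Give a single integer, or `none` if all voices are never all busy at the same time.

Answer: 2

Derivation:
Op 1: note_on(77): voice 0 is free -> assigned | voices=[77 -]
Op 2: note_on(69): voice 1 is free -> assigned | voices=[77 69]
Op 3: note_off(69): free voice 1 | voices=[77 -]
Op 4: note_on(64): voice 1 is free -> assigned | voices=[77 64]
Op 5: note_off(64): free voice 1 | voices=[77 -]
Op 6: note_on(82): voice 1 is free -> assigned | voices=[77 82]
Op 7: note_off(77): free voice 0 | voices=[- 82]
Op 8: note_on(72): voice 0 is free -> assigned | voices=[72 82]
Op 9: note_on(63): all voices busy, STEAL voice 1 (pitch 82, oldest) -> assign | voices=[72 63]
Op 10: note_on(80): all voices busy, STEAL voice 0 (pitch 72, oldest) -> assign | voices=[80 63]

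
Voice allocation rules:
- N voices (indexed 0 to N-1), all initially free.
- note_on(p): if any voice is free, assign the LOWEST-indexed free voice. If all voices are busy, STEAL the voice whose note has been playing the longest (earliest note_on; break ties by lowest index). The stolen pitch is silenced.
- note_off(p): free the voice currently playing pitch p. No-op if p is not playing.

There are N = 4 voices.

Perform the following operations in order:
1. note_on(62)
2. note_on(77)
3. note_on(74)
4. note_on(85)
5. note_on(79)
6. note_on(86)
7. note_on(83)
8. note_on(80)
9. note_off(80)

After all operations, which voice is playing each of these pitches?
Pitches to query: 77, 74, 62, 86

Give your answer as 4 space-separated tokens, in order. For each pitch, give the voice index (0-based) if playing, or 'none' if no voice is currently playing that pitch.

Op 1: note_on(62): voice 0 is free -> assigned | voices=[62 - - -]
Op 2: note_on(77): voice 1 is free -> assigned | voices=[62 77 - -]
Op 3: note_on(74): voice 2 is free -> assigned | voices=[62 77 74 -]
Op 4: note_on(85): voice 3 is free -> assigned | voices=[62 77 74 85]
Op 5: note_on(79): all voices busy, STEAL voice 0 (pitch 62, oldest) -> assign | voices=[79 77 74 85]
Op 6: note_on(86): all voices busy, STEAL voice 1 (pitch 77, oldest) -> assign | voices=[79 86 74 85]
Op 7: note_on(83): all voices busy, STEAL voice 2 (pitch 74, oldest) -> assign | voices=[79 86 83 85]
Op 8: note_on(80): all voices busy, STEAL voice 3 (pitch 85, oldest) -> assign | voices=[79 86 83 80]
Op 9: note_off(80): free voice 3 | voices=[79 86 83 -]

Answer: none none none 1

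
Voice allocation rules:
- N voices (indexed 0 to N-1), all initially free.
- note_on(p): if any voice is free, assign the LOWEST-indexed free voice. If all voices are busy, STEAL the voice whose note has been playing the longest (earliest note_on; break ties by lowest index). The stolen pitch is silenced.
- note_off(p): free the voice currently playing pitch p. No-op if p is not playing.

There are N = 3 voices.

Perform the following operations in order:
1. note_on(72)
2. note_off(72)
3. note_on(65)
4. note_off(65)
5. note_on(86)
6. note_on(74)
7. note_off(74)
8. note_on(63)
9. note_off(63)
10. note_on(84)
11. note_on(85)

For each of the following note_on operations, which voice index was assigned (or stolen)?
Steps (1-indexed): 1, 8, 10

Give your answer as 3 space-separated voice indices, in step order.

Op 1: note_on(72): voice 0 is free -> assigned | voices=[72 - -]
Op 2: note_off(72): free voice 0 | voices=[- - -]
Op 3: note_on(65): voice 0 is free -> assigned | voices=[65 - -]
Op 4: note_off(65): free voice 0 | voices=[- - -]
Op 5: note_on(86): voice 0 is free -> assigned | voices=[86 - -]
Op 6: note_on(74): voice 1 is free -> assigned | voices=[86 74 -]
Op 7: note_off(74): free voice 1 | voices=[86 - -]
Op 8: note_on(63): voice 1 is free -> assigned | voices=[86 63 -]
Op 9: note_off(63): free voice 1 | voices=[86 - -]
Op 10: note_on(84): voice 1 is free -> assigned | voices=[86 84 -]
Op 11: note_on(85): voice 2 is free -> assigned | voices=[86 84 85]

Answer: 0 1 1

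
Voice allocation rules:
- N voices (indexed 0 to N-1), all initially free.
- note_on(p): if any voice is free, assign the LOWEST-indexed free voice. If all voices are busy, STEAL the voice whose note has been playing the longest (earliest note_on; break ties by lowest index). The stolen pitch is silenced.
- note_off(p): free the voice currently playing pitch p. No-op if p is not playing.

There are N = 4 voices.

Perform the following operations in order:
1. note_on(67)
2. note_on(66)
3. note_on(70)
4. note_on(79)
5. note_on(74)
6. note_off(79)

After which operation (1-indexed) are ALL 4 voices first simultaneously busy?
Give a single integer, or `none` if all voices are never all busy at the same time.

Op 1: note_on(67): voice 0 is free -> assigned | voices=[67 - - -]
Op 2: note_on(66): voice 1 is free -> assigned | voices=[67 66 - -]
Op 3: note_on(70): voice 2 is free -> assigned | voices=[67 66 70 -]
Op 4: note_on(79): voice 3 is free -> assigned | voices=[67 66 70 79]
Op 5: note_on(74): all voices busy, STEAL voice 0 (pitch 67, oldest) -> assign | voices=[74 66 70 79]
Op 6: note_off(79): free voice 3 | voices=[74 66 70 -]

Answer: 4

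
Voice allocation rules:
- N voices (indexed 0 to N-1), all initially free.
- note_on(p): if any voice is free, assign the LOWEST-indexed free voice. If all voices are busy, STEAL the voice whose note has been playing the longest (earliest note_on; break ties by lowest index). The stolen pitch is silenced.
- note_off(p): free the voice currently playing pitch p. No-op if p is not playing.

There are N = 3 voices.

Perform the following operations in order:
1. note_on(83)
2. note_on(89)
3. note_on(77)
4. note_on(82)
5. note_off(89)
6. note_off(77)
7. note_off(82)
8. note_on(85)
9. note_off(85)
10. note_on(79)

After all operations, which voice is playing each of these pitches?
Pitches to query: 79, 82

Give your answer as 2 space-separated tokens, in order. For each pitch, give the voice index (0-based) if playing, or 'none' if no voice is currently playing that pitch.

Answer: 0 none

Derivation:
Op 1: note_on(83): voice 0 is free -> assigned | voices=[83 - -]
Op 2: note_on(89): voice 1 is free -> assigned | voices=[83 89 -]
Op 3: note_on(77): voice 2 is free -> assigned | voices=[83 89 77]
Op 4: note_on(82): all voices busy, STEAL voice 0 (pitch 83, oldest) -> assign | voices=[82 89 77]
Op 5: note_off(89): free voice 1 | voices=[82 - 77]
Op 6: note_off(77): free voice 2 | voices=[82 - -]
Op 7: note_off(82): free voice 0 | voices=[- - -]
Op 8: note_on(85): voice 0 is free -> assigned | voices=[85 - -]
Op 9: note_off(85): free voice 0 | voices=[- - -]
Op 10: note_on(79): voice 0 is free -> assigned | voices=[79 - -]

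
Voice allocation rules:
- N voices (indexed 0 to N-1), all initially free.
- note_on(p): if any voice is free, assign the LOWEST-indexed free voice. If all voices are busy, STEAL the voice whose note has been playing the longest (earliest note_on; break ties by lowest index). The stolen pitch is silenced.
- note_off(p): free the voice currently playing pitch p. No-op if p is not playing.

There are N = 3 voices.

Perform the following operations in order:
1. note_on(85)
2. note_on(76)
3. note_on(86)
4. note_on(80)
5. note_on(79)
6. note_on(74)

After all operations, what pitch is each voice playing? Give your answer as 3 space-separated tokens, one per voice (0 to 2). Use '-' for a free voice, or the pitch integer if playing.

Op 1: note_on(85): voice 0 is free -> assigned | voices=[85 - -]
Op 2: note_on(76): voice 1 is free -> assigned | voices=[85 76 -]
Op 3: note_on(86): voice 2 is free -> assigned | voices=[85 76 86]
Op 4: note_on(80): all voices busy, STEAL voice 0 (pitch 85, oldest) -> assign | voices=[80 76 86]
Op 5: note_on(79): all voices busy, STEAL voice 1 (pitch 76, oldest) -> assign | voices=[80 79 86]
Op 6: note_on(74): all voices busy, STEAL voice 2 (pitch 86, oldest) -> assign | voices=[80 79 74]

Answer: 80 79 74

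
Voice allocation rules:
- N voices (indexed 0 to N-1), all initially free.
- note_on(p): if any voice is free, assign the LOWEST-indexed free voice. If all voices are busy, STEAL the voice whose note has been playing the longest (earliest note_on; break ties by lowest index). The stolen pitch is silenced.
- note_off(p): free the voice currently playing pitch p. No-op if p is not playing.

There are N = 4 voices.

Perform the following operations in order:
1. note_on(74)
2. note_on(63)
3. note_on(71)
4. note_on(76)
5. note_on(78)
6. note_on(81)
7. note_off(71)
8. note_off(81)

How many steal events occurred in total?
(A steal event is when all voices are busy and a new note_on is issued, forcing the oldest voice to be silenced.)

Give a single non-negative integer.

Answer: 2

Derivation:
Op 1: note_on(74): voice 0 is free -> assigned | voices=[74 - - -]
Op 2: note_on(63): voice 1 is free -> assigned | voices=[74 63 - -]
Op 3: note_on(71): voice 2 is free -> assigned | voices=[74 63 71 -]
Op 4: note_on(76): voice 3 is free -> assigned | voices=[74 63 71 76]
Op 5: note_on(78): all voices busy, STEAL voice 0 (pitch 74, oldest) -> assign | voices=[78 63 71 76]
Op 6: note_on(81): all voices busy, STEAL voice 1 (pitch 63, oldest) -> assign | voices=[78 81 71 76]
Op 7: note_off(71): free voice 2 | voices=[78 81 - 76]
Op 8: note_off(81): free voice 1 | voices=[78 - - 76]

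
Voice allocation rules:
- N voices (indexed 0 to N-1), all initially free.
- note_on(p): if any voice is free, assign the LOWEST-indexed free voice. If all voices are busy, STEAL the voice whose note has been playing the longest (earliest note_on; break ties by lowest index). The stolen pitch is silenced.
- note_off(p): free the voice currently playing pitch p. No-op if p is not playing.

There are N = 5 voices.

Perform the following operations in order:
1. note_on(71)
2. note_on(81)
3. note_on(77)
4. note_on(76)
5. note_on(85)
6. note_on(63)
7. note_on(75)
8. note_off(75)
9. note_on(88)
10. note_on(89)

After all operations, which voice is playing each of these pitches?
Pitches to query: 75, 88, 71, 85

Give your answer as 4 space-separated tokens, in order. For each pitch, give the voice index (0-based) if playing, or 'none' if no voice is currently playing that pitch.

Op 1: note_on(71): voice 0 is free -> assigned | voices=[71 - - - -]
Op 2: note_on(81): voice 1 is free -> assigned | voices=[71 81 - - -]
Op 3: note_on(77): voice 2 is free -> assigned | voices=[71 81 77 - -]
Op 4: note_on(76): voice 3 is free -> assigned | voices=[71 81 77 76 -]
Op 5: note_on(85): voice 4 is free -> assigned | voices=[71 81 77 76 85]
Op 6: note_on(63): all voices busy, STEAL voice 0 (pitch 71, oldest) -> assign | voices=[63 81 77 76 85]
Op 7: note_on(75): all voices busy, STEAL voice 1 (pitch 81, oldest) -> assign | voices=[63 75 77 76 85]
Op 8: note_off(75): free voice 1 | voices=[63 - 77 76 85]
Op 9: note_on(88): voice 1 is free -> assigned | voices=[63 88 77 76 85]
Op 10: note_on(89): all voices busy, STEAL voice 2 (pitch 77, oldest) -> assign | voices=[63 88 89 76 85]

Answer: none 1 none 4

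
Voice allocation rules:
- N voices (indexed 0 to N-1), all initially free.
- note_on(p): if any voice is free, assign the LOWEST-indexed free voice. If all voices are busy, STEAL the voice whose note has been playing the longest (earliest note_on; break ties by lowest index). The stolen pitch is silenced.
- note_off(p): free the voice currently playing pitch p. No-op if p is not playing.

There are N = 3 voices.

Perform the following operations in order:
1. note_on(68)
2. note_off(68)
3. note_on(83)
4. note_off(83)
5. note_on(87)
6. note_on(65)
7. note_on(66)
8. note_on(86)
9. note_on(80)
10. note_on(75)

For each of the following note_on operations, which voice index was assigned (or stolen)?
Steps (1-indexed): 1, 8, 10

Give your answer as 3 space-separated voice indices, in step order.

Answer: 0 0 2

Derivation:
Op 1: note_on(68): voice 0 is free -> assigned | voices=[68 - -]
Op 2: note_off(68): free voice 0 | voices=[- - -]
Op 3: note_on(83): voice 0 is free -> assigned | voices=[83 - -]
Op 4: note_off(83): free voice 0 | voices=[- - -]
Op 5: note_on(87): voice 0 is free -> assigned | voices=[87 - -]
Op 6: note_on(65): voice 1 is free -> assigned | voices=[87 65 -]
Op 7: note_on(66): voice 2 is free -> assigned | voices=[87 65 66]
Op 8: note_on(86): all voices busy, STEAL voice 0 (pitch 87, oldest) -> assign | voices=[86 65 66]
Op 9: note_on(80): all voices busy, STEAL voice 1 (pitch 65, oldest) -> assign | voices=[86 80 66]
Op 10: note_on(75): all voices busy, STEAL voice 2 (pitch 66, oldest) -> assign | voices=[86 80 75]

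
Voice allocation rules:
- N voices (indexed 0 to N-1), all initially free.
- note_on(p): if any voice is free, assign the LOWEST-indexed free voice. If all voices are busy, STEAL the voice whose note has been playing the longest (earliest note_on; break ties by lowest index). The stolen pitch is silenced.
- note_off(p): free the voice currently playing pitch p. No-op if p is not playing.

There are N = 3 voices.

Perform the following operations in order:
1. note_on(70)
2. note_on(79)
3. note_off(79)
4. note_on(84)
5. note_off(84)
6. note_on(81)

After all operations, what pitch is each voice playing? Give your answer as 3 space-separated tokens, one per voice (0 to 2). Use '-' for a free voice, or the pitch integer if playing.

Answer: 70 81 -

Derivation:
Op 1: note_on(70): voice 0 is free -> assigned | voices=[70 - -]
Op 2: note_on(79): voice 1 is free -> assigned | voices=[70 79 -]
Op 3: note_off(79): free voice 1 | voices=[70 - -]
Op 4: note_on(84): voice 1 is free -> assigned | voices=[70 84 -]
Op 5: note_off(84): free voice 1 | voices=[70 - -]
Op 6: note_on(81): voice 1 is free -> assigned | voices=[70 81 -]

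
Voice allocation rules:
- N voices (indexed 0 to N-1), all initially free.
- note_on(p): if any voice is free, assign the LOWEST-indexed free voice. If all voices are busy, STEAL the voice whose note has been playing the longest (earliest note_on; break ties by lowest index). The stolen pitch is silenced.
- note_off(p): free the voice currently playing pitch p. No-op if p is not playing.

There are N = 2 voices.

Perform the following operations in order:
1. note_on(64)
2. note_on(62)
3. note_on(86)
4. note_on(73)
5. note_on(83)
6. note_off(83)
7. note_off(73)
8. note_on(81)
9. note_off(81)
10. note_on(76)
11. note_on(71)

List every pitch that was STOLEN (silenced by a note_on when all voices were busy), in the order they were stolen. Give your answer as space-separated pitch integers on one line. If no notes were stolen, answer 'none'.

Answer: 64 62 86

Derivation:
Op 1: note_on(64): voice 0 is free -> assigned | voices=[64 -]
Op 2: note_on(62): voice 1 is free -> assigned | voices=[64 62]
Op 3: note_on(86): all voices busy, STEAL voice 0 (pitch 64, oldest) -> assign | voices=[86 62]
Op 4: note_on(73): all voices busy, STEAL voice 1 (pitch 62, oldest) -> assign | voices=[86 73]
Op 5: note_on(83): all voices busy, STEAL voice 0 (pitch 86, oldest) -> assign | voices=[83 73]
Op 6: note_off(83): free voice 0 | voices=[- 73]
Op 7: note_off(73): free voice 1 | voices=[- -]
Op 8: note_on(81): voice 0 is free -> assigned | voices=[81 -]
Op 9: note_off(81): free voice 0 | voices=[- -]
Op 10: note_on(76): voice 0 is free -> assigned | voices=[76 -]
Op 11: note_on(71): voice 1 is free -> assigned | voices=[76 71]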